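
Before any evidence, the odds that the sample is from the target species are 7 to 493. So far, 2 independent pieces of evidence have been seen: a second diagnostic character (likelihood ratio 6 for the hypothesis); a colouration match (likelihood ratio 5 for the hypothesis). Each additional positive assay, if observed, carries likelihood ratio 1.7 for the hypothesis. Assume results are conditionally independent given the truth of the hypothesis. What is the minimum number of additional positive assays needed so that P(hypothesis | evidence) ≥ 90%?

Prior odds = 7/493.
Combined Bayes factor of the evidence already in hand = 6 × 5 = 30.
Odds after that evidence = (7/493) × 30 = 210/493.
Target odds = 0.9/0.1 = 9.
Need 1.7ⁿ ≥ 9 ÷ (210/493) = 1479/70.
1.7⁵ = 1419857/100000 falls short of 1479/70 but 1.7⁶ = 24137569/1000000 reaches it, so n = 6.

6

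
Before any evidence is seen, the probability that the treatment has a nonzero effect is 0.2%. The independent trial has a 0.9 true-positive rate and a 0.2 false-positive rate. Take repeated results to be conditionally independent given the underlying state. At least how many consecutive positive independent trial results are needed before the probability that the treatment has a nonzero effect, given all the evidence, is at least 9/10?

Prior odds: 0.002 ÷ 0.998 = 1/499.
Likelihood ratio of a positive result = 0.9/0.2 = 4.5.
Target odds: 0.9 ÷ 0.1 = 9.
Need (1/499) × 4.5ⁿ ≥ 9, i.e. 4.5ⁿ ≥ 4491.
4.5⁵ = 1845.28125 falls short of 4491 but 4.5⁶ = 8303.765625 reaches it, so n = 6.

6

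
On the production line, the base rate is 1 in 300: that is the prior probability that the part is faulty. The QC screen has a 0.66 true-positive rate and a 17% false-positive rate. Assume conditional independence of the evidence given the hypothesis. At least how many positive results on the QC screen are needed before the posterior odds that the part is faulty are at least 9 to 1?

6

Prior odds: (1/300) ÷ (299/300) = 1/299.
Likelihood ratio of a positive result = 0.66/0.17 = 66/17.
Target odds = 9.
Need (1/299) × (66/17)ⁿ ≥ 9, i.e. (66/17)ⁿ ≥ 2691.
(66/17)⁵ ≈882.013 falls short of 2691 but (66/17)⁶ ≈3424.29 reaches it, so n = 6.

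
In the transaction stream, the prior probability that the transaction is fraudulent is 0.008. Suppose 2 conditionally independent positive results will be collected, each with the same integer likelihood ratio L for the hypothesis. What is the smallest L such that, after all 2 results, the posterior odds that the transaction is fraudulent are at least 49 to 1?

78

Prior odds = 0.008/0.992 = 1/124.
Target odds = 49.
Need L² ≥ 49 ÷ (1/124) = 6076.
77² = 5929 < 6076 ≤ 6084 = 78², so L = 78.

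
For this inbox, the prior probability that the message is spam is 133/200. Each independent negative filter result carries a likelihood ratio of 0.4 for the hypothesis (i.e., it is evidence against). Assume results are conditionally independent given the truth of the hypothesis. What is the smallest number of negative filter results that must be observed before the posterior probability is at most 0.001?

9

Prior odds = 0.665/0.335 = 133/67.
Likelihood ratio per negative filter result = 0.4.
Target posterior odds = 0.001/0.999 = 1/999.
Require 0.4ⁿ ≤ 1/999 ÷ (133/67) = 67/132867.
0.4⁸ = 256/390625 is still above 67/132867 but 0.4⁹ = 512/1953125 is at or below it, so n = 9.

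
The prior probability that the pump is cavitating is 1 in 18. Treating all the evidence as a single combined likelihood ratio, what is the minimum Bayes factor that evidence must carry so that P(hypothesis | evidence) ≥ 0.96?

Prior odds = (1/18)/(17/18) = 1/17.
Target odds = 0.96/0.04 = 24.
Required Bayes factor = 24 ÷ (1/17) = 408.

408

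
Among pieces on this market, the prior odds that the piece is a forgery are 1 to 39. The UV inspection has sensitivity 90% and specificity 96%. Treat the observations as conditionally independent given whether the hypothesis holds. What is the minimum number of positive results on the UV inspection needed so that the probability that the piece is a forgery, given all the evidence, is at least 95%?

3

Prior odds = 1/39.
False-positive rate = 1 − 0.96 = 0.04; likelihood ratio of a positive = 0.9/0.04 = 22.5.
Target posterior odds = 0.95/0.05 = 19.
Need (1/39) × 22.5ⁿ ≥ 19, i.e. 22.5ⁿ ≥ 741.
22.5² = 506.25 falls short of 741 but 22.5³ = 11390.625 reaches it, so n = 3.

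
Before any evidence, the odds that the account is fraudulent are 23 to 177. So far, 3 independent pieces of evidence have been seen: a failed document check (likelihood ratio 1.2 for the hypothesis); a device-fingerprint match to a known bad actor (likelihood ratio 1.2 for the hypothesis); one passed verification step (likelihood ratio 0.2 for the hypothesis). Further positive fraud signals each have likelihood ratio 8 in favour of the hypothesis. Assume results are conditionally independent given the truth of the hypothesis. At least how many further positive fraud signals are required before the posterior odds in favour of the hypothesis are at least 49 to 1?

Prior odds = 23/177.
Combined Bayes factor of the evidence already in hand = 1.2 × 1.2 × 0.2 = 0.288.
Odds after that evidence = (23/177) × 0.288 = 276/7375.
Target odds = 49.
Need 8ⁿ ≥ 49 ÷ (276/7375) = 361375/276.
8³ = 512 falls short of 361375/276 but 8⁴ = 4096 reaches it, so n = 4.

4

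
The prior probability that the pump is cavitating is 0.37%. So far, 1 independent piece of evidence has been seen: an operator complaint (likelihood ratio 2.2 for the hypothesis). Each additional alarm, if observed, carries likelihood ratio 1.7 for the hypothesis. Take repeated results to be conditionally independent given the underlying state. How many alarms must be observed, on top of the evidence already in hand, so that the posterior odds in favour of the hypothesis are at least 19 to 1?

15

Prior odds = 0.0037/0.9963 = 37/9963.
Bayes factor of the evidence already in hand = 2.2.
Odds after that evidence = (37/9963) × 2.2 = 407/49815.
Target odds = 19.
Need 1.7ⁿ ≥ 19 ÷ (407/49815) = 946485/407.
1.7¹⁴ ≈1683.78 falls short of 946485/407 but 1.7¹⁵ ≈2862.42 reaches it, so n = 15.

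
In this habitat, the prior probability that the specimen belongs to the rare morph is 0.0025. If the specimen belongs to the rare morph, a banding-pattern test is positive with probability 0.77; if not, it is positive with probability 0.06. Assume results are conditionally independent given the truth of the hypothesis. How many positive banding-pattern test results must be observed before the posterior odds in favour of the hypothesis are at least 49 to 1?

4

Prior odds: 0.0025 ÷ 0.9975 = 1/399.
Likelihood ratio of a positive = 0.77/0.06 = 77/6.
Target odds = 49.
Need (1/399) × (77/6)ⁿ ≥ 49, i.e. (77/6)ⁿ ≥ 19551.
(77/6)³ = 456533/216 falls short of 19551 but (77/6)⁴ = 35153041/1296 reaches it, so n = 4.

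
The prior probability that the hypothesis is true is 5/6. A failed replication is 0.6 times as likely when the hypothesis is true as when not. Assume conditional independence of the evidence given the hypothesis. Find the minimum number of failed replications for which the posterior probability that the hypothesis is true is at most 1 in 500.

16

Prior odds = (5/6)/(1/6) = 5.
Likelihood ratio per failed replication = 0.6.
Target posterior odds = 0.002/0.998 = 1/499.
Need 5 × 0.6ⁿ ≤ 1/499, i.e. 0.6ⁿ ≤ 1/2495.
0.6¹⁵ ≈0.000470185 is still above 1/2495 but 0.6¹⁶ ≈0.000282111 is at or below it, so n = 16.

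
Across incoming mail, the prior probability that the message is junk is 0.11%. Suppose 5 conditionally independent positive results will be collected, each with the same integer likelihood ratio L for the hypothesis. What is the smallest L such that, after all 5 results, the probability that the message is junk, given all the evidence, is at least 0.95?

8

Prior odds = 0.0011/0.9989 = 11/9989.
Target odds = 0.95/0.05 = 19.
Need L⁵ ≥ 19 ÷ (11/9989) = 189791/11.
7⁵ = 16807 < 189791/11 ≤ 32768 = 8⁵, so L = 8.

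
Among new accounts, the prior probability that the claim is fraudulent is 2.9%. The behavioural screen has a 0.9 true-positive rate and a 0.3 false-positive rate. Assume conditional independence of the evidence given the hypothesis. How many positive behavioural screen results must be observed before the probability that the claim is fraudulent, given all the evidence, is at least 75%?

Prior odds = 0.029/0.971 = 29/971.
Likelihood ratio of a positive result = 0.9/0.3 = 3.
Target odds: 0.75 ÷ 0.25 = 3.
Need (29/971) × 3ⁿ ≥ 3, i.e. 3ⁿ ≥ 2913/29.
3⁴ = 81 falls short of 2913/29 but 3⁵ = 243 reaches it, so n = 5.

5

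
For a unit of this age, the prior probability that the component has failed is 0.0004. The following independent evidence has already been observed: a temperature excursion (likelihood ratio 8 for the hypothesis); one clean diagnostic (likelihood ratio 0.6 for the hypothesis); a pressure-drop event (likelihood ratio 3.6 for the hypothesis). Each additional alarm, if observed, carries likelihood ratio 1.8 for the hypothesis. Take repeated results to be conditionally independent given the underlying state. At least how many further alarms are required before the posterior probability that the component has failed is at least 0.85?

Prior odds = 0.0004/0.9996 = 1/2499.
Combined Bayes factor of the evidence already in hand = 8 × 0.6 × 3.6 = 17.28.
Odds after that evidence = (1/2499) × 17.28 = 144/20825.
Target odds = 0.85/0.15 = 17/3.
Need 1.8ⁿ ≥ 17/3 ÷ (144/20825) = 354025/432.
1.8¹¹ ≈642.684 falls short of 354025/432 but 1.8¹² ≈1156.83 reaches it, so n = 12.

12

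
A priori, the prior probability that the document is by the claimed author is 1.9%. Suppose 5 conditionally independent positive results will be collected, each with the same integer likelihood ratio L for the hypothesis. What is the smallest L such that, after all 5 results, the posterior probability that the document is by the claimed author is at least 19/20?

4

Prior odds = 0.019/0.981 = 19/981.
Target odds = 0.95/0.05 = 19.
Need L⁵ ≥ 19 ÷ (19/981) = 981.
3⁵ = 243 < 981 ≤ 1024 = 4⁵, so L = 4.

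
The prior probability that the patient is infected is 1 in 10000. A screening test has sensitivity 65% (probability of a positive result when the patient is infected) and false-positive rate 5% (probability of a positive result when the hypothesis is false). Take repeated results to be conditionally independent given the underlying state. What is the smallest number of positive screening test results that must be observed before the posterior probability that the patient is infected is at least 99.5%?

6

Prior odds = 0.0001/0.9999 = 1/9999.
Likelihood ratio of a positive result = 0.65/0.05 = 13.
Target odds: 0.995 ÷ 0.005 = 199.
Require 13ⁿ ≥ 199 ÷ (1/9999) = 1989801.
13⁵ = 371293 falls short of 1989801 but 13⁶ = 4826809 reaches it, so n = 6.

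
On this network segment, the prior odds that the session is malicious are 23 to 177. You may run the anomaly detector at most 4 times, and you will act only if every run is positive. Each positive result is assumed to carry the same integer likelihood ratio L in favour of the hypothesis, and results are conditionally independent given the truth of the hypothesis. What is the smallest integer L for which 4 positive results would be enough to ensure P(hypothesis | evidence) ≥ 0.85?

Prior odds = 23/177.
Target odds = 0.85/0.15 = 17/3.
Need L⁴ ≥ 17/3 ÷ (23/177) = 1003/23.
2⁴ = 16 < 1003/23 ≤ 81 = 3⁴, so L = 3.

3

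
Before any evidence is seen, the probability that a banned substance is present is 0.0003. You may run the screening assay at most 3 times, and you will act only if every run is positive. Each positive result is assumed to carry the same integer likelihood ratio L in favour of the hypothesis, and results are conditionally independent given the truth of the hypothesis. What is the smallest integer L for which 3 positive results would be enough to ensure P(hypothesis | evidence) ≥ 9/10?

Prior odds = 0.0003/0.9997 = 3/9997.
Target odds = 0.9/0.1 = 9.
Need L³ ≥ 9 ÷ (3/9997) = 29991.
31³ = 29791 < 29991 ≤ 32768 = 32³, so L = 32.

32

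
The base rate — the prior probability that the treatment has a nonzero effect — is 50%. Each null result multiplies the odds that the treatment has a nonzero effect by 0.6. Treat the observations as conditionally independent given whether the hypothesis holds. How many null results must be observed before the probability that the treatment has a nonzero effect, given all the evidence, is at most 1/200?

11

Prior odds: 0.5 ÷ 0.5 = 1.
Likelihood ratio per null result = 0.6.
Target odds: 0.005 ÷ 0.995 = 1/199.
Need 1 × 0.6ⁿ ≤ 1/199, i.e. 0.6ⁿ ≤ 1/199.
0.6¹⁰ = 59049/9765625 is still above 1/199 but 0.6¹¹ = 177147/48828125 is at or below it, so n = 11.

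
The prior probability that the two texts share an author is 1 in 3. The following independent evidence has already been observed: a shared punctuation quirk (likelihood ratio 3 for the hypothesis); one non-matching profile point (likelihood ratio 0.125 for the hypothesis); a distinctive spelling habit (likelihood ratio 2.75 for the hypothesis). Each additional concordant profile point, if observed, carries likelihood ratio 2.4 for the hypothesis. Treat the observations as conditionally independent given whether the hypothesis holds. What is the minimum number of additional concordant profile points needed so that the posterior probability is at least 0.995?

Prior odds = (1/3)/(2/3) = 0.5.
Combined Bayes factor of the evidence already in hand = 3 × 0.125 × 2.75 = 1.03125.
Odds after that evidence = 0.5 × 1.03125 = 0.515625.
Target odds = 0.995/0.005 = 199.
Need 2.4ⁿ ≥ 199 ÷ 0.515625 = 12736/33.
2.4⁶ = 2985984/15625 falls short of 12736/33 but 2.4⁷ = 35831808/78125 reaches it, so n = 7.

7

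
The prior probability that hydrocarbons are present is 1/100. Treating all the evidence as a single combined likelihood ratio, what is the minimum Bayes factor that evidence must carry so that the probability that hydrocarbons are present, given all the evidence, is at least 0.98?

Prior odds = 0.01/0.99 = 1/99.
Target odds = 0.98/0.02 = 49.
Required Bayes factor = 49 ÷ (1/99) = 4851.

4851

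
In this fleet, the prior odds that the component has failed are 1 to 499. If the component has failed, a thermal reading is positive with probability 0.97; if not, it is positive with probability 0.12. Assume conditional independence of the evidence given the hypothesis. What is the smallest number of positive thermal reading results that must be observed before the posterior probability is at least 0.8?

4

Prior odds = 1/499.
Likelihood ratio of a positive = 0.97/0.12 = 97/12.
Target odds: 0.8 ÷ 0.2 = 4.
Require (97/12)ⁿ ≥ 4 ÷ (1/499) = 1996.
(97/12)³ = 912673/1728 falls short of 1996 but (97/12)⁴ = 88529281/20736 reaches it, so n = 4.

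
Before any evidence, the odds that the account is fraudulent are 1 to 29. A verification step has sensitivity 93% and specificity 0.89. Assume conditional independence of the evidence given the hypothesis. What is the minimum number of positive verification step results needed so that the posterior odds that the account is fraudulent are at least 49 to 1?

Prior odds = 1/29.
False-positive rate = 1 − 0.89 = 0.11; likelihood ratio of a positive = 0.93/0.11 = 93/11.
Target odds = 49.
Need (1/29) × (93/11)ⁿ ≥ 49, i.e. (93/11)ⁿ ≥ 1421.
(93/11)³ = 804357/1331 falls short of 1421 but (93/11)⁴ = 74805201/14641 reaches it, so n = 4.

4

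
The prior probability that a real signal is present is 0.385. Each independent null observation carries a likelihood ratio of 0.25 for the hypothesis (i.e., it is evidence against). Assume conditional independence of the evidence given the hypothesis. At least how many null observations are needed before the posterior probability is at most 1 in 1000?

5

Prior odds = 0.385/0.615 = 77/123.
Likelihood ratio per null observation = 0.25.
Target odds: 0.001 ÷ 0.999 = 1/999.
Require 0.25ⁿ ≤ 1/999 ÷ (77/123) = 41/25641.
0.25⁴ = 0.00390625 is still above 41/25641 but 0.25⁵ = 1/1024 is at or below it, so n = 5.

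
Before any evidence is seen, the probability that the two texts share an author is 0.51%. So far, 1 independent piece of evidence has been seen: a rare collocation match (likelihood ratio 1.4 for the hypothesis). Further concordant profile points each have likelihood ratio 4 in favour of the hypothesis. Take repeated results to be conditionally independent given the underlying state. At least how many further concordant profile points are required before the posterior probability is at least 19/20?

6

Prior odds = 0.0051/0.9949 = 51/9949.
Bayes factor of the evidence already in hand = 1.4.
Odds after that evidence = (51/9949) × 1.4 = 357/49745.
Target odds = 0.95/0.05 = 19.
Need 4ⁿ ≥ 19 ÷ (357/49745) = 945155/357.
4⁵ = 1024 falls short of 945155/357 but 4⁶ = 4096 reaches it, so n = 6.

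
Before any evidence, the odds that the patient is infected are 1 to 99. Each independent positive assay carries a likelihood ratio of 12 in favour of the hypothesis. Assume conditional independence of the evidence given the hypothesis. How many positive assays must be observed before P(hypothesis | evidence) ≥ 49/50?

Prior odds = 1/99.
Likelihood ratio per positive assay = 12.
Target posterior odds = 0.98/0.02 = 49.
Need (1/99) × 12ⁿ ≥ 49, i.e. 12ⁿ ≥ 4851.
12³ = 1728 falls short of 4851 but 12⁴ = 20736 reaches it, so n = 4.

4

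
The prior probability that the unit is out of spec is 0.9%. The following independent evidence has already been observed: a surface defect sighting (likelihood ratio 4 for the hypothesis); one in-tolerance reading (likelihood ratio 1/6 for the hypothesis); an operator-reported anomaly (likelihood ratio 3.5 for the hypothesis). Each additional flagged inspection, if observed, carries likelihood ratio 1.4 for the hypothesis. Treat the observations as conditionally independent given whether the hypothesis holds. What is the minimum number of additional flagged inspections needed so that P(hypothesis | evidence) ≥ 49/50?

24

Prior odds = 0.009/0.991 = 9/991.
Combined Bayes factor of the evidence already in hand = 4 × (1/6) × 3.5 = 7/3.
Odds after that evidence = (9/991) × 7/3 = 21/991.
Target odds = 0.98/0.02 = 49.
Need 1.4ⁿ ≥ 49 ÷ (21/991) = 6937/3.
1.4²³ ≈2295.86 falls short of 6937/3 but 1.4²⁴ ≈3214.2 reaches it, so n = 24.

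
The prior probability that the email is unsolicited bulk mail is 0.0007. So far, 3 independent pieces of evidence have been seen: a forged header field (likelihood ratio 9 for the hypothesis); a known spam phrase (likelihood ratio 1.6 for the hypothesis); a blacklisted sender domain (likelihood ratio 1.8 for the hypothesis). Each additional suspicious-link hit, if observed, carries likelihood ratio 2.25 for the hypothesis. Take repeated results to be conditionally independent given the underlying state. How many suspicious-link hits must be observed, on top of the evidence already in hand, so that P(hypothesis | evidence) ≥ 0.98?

Prior odds = 0.0007/0.9993 = 7/9993.
Combined Bayes factor of the evidence already in hand = 9 × 1.6 × 1.8 = 25.92.
Odds after that evidence = (7/9993) × 25.92 = 1512/83275.
Target odds = 0.98/0.02 = 49.
Need 2.25ⁿ ≥ 49 ÷ (1512/83275) = 582925/216.
2.25⁹ = 387420489/262144 falls short of 582925/216 but 2.25¹⁰ ≈3325.26 reaches it, so n = 10.

10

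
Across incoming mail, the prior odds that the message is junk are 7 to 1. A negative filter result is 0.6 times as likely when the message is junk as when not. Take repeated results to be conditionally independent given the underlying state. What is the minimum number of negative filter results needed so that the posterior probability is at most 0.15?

8

Prior odds = 7.
Likelihood ratio per negative filter result = 0.6.
Target posterior odds = 0.15/0.85 = 3/17.
Need 7 × 0.6ⁿ ≤ 3/17, i.e. 0.6ⁿ ≤ 3/119.
0.6⁷ = 2187/78125 is still above 3/119 but 0.6⁸ = 6561/390625 is at or below it, so n = 8.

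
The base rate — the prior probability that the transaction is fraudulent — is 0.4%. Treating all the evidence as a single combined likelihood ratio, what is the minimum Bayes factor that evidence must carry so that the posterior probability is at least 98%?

12201

Prior odds = 0.004/0.996 = 1/249.
Target odds = 0.98/0.02 = 49.
Required Bayes factor = 49 ÷ (1/249) = 12201.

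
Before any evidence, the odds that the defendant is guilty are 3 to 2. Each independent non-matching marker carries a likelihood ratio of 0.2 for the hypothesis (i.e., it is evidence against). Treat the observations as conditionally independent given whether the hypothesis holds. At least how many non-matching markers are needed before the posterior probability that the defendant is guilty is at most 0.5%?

4

Prior odds = 1.5.
Likelihood ratio per non-matching marker = 0.2.
Target posterior odds = 0.005/0.995 = 1/199.
Need 1.5 × 0.2ⁿ ≤ 1/199, i.e. 0.2ⁿ ≤ 2/597.
0.2³ = 0.008 is still above 2/597 but 0.2⁴ = 0.0016 is at or below it, so n = 4.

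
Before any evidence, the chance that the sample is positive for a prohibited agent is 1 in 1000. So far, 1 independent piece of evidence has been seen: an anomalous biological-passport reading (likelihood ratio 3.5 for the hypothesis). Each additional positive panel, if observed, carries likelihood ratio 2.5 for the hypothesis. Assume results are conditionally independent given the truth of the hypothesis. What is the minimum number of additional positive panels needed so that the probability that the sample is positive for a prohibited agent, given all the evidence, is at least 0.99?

Prior odds = 0.001/0.999 = 1/999.
Bayes factor of the evidence already in hand = 3.5.
Odds after that evidence = (1/999) × 3.5 = 7/1998.
Target odds = 0.99/0.01 = 99.
Need 2.5ⁿ ≥ 99 ÷ (7/1998) = 197802/7.
2.5¹¹ = 48828125/2048 falls short of 197802/7 but 2.5¹² = 244140625/4096 reaches it, so n = 12.

12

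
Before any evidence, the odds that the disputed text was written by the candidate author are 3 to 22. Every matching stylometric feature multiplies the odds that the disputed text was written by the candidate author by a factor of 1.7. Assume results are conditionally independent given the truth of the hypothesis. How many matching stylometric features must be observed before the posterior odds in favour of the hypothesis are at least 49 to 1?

Prior odds = 3/22.
Likelihood ratio per matching stylometric feature = 1.7.
Target odds = 49.
Need (3/22) × 1.7ⁿ ≥ 49, i.e. 1.7ⁿ ≥ 1078/3.
1.7¹¹ ≈342.719 falls short of 1078/3 but 1.7¹² ≈582.622 reaches it, so n = 12.

12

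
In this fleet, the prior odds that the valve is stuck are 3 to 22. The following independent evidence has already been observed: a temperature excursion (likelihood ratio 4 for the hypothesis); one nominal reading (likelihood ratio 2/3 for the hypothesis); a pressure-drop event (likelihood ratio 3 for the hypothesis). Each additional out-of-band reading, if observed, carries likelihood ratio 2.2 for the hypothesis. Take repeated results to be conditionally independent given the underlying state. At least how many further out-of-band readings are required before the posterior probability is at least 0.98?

Prior odds = 3/22.
Combined Bayes factor of the evidence already in hand = 4 × (2/3) × 3 = 8.
Odds after that evidence = (3/22) × 8 = 12/11.
Target odds = 0.98/0.02 = 49.
Need 2.2ⁿ ≥ 49 ÷ (12/11) = 539/12.
2.2⁴ = 23.4256 falls short of 539/12 but 2.2⁵ = 51.53632 reaches it, so n = 5.

5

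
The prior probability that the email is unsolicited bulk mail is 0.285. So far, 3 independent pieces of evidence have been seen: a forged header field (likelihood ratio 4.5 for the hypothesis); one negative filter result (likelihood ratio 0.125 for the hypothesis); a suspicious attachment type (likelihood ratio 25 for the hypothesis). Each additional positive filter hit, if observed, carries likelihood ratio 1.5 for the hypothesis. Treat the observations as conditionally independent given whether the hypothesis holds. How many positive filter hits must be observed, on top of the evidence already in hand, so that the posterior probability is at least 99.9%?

Prior odds = 0.285/0.715 = 57/143.
Combined Bayes factor of the evidence already in hand = 4.5 × 0.125 × 25 = 14.0625.
Odds after that evidence = (57/143) × 14.0625 = 12825/2288.
Target odds = 0.999/0.001 = 999.
Need 1.5ⁿ ≥ 999 ÷ (12825/2288) = 84656/475.
1.5¹² = 531441/4096 falls short of 84656/475 but 1.5¹³ = 1594323/8192 reaches it, so n = 13.

13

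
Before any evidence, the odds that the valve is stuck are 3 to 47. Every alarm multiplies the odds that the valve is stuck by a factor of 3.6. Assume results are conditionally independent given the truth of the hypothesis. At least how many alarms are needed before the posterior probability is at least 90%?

4

Prior odds = 3/47.
Likelihood ratio per alarm = 3.6.
Target posterior odds = 0.9/0.1 = 9.
Require 3.6ⁿ ≥ 9 ÷ (3/47) = 141.
3.6³ = 46.656 falls short of 141 but 3.6⁴ = 167.9616 reaches it, so n = 4.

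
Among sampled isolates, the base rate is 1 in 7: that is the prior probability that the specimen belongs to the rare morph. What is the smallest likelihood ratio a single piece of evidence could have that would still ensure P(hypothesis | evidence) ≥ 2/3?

Prior odds = (1/7)/(6/7) = 1/6.
Target odds = (2/3)/(1/3) = 2.
Required Bayes factor = 2 ÷ (1/6) = 12.

12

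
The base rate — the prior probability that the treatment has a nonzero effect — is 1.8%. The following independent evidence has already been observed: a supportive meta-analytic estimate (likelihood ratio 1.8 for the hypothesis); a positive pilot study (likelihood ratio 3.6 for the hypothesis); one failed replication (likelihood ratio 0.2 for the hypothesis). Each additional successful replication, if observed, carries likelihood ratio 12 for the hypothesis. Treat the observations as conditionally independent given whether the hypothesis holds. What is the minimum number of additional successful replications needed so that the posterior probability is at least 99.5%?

Prior odds = 0.018/0.982 = 9/491.
Combined Bayes factor of the evidence already in hand = 1.8 × 3.6 × 0.2 = 1.296.
Odds after that evidence = (9/491) × 1.296 = 1458/61375.
Target odds = 0.995/0.005 = 199.
Need 12ⁿ ≥ 199 ÷ (1458/61375) = 12213625/1458.
12³ = 1728 falls short of 12213625/1458 but 12⁴ = 20736 reaches it, so n = 4.

4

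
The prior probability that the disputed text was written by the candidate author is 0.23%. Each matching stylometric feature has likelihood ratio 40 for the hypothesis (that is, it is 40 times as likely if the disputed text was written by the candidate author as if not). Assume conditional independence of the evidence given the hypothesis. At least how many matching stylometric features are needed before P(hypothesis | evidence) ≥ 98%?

3

Prior odds = 0.0023/0.9977 = 23/9977.
Likelihood ratio per matching stylometric feature = 40.
Target odds: 0.98 ÷ 0.02 = 49.
Need (23/9977) × 40ⁿ ≥ 49, i.e. 40ⁿ ≥ 488873/23.
40² = 1600 falls short of 488873/23 but 40³ = 64000 reaches it, so n = 3.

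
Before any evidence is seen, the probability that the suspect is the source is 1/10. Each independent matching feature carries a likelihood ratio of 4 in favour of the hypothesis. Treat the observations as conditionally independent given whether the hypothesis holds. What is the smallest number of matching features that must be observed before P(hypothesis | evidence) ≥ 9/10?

Prior odds: 0.1 ÷ 0.9 = 1/9.
Likelihood ratio per matching feature = 4.
Target posterior odds = 0.9/0.1 = 9.
Need (1/9) × 4ⁿ ≥ 9, i.e. 4ⁿ ≥ 81.
4³ = 64 falls short of 81 but 4⁴ = 256 reaches it, so n = 4.

4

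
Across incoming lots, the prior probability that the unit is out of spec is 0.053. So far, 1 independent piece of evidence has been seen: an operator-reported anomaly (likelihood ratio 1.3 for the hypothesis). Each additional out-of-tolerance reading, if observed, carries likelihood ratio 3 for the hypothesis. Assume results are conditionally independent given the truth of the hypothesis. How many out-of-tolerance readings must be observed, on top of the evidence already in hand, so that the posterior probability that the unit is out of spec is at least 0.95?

6

Prior odds = 0.053/0.947 = 53/947.
Bayes factor of the evidence already in hand = 1.3.
Odds after that evidence = (53/947) × 1.3 = 689/9470.
Target odds = 0.95/0.05 = 19.
Need 3ⁿ ≥ 19 ÷ (689/9470) = 179930/689.
3⁵ = 243 falls short of 179930/689 but 3⁶ = 729 reaches it, so n = 6.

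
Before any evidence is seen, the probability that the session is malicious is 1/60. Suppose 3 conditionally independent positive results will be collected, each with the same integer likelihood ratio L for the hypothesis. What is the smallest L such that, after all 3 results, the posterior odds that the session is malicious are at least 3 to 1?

6

Prior odds = (1/60)/(59/60) = 1/59.
Target odds = 3.
Need L³ ≥ 3 ÷ (1/59) = 177.
5³ = 125 < 177 ≤ 216 = 6³, so L = 6.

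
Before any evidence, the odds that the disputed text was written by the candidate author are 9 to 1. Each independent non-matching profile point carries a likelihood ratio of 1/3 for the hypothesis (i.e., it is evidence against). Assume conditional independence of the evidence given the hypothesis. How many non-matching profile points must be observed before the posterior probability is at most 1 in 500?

Prior odds = 9.
Likelihood ratio per non-matching profile point = 1/3.
Target odds: 0.002 ÷ 0.998 = 1/499.
Require (1/3)ⁿ ≤ 1/499 ÷ 9 = 1/4491.
(1/3)⁷ = 1/2187 is still above 1/4491 but (1/3)⁸ = 1/6561 is at or below it, so n = 8.

8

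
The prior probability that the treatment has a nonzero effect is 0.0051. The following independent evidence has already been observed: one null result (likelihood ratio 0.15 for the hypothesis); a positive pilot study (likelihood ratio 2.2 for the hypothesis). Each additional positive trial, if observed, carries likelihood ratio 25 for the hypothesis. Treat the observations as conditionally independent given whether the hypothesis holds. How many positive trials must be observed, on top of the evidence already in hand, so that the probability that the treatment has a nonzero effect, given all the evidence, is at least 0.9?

3

Prior odds = 0.0051/0.9949 = 51/9949.
Combined Bayes factor of the evidence already in hand = 0.15 × 2.2 = 0.33.
Odds after that evidence = (51/9949) × 0.33 = 1683/994900.
Target odds = 0.9/0.1 = 9.
Need 25ⁿ ≥ 9 ÷ (1683/994900) = 994900/187.
25² = 625 falls short of 994900/187 but 25³ = 15625 reaches it, so n = 3.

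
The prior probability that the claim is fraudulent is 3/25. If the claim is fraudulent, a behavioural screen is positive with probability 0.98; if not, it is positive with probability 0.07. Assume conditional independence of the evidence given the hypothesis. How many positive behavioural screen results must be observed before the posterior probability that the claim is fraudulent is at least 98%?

3

Prior odds = 0.12/0.88 = 3/22.
Likelihood ratio of a positive = 0.98/0.07 = 14.
Target posterior odds = 0.98/0.02 = 49.
Need (3/22) × 14ⁿ ≥ 49, i.e. 14ⁿ ≥ 1078/3.
14² = 196 falls short of 1078/3 but 14³ = 2744 reaches it, so n = 3.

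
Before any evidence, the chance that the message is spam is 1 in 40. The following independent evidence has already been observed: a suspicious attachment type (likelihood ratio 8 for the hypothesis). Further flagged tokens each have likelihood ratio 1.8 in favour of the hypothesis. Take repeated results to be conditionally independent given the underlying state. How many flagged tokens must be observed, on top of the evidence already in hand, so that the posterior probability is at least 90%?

7

Prior odds = 0.025/0.975 = 1/39.
Bayes factor of the evidence already in hand = 8.
Odds after that evidence = (1/39) × 8 = 8/39.
Target odds = 0.9/0.1 = 9.
Need 1.8ⁿ ≥ 9 ÷ (8/39) = 43.875.
1.8⁶ = 531441/15625 falls short of 43.875 but 1.8⁷ = 4782969/78125 reaches it, so n = 7.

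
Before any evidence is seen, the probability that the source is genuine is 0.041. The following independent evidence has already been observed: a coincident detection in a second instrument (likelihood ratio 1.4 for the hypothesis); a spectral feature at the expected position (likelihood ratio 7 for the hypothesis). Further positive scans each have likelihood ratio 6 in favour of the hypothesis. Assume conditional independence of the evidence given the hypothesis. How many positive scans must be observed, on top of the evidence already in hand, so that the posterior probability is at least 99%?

Prior odds = 0.041/0.959 = 41/959.
Combined Bayes factor of the evidence already in hand = 1.4 × 7 = 9.8.
Odds after that evidence = (41/959) × 9.8 = 287/685.
Target odds = 0.99/0.01 = 99.
Need 6ⁿ ≥ 99 ÷ (287/685) = 67815/287.
6³ = 216 falls short of 67815/287 but 6⁴ = 1296 reaches it, so n = 4.

4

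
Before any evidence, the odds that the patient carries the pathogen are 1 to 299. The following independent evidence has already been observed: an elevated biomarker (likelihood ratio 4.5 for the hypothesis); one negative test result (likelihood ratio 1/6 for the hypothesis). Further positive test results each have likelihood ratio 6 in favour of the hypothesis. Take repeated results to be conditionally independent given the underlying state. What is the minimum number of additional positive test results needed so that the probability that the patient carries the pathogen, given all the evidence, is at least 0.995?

Prior odds = 1/299.
Combined Bayes factor of the evidence already in hand = 4.5 × (1/6) = 0.75.
Odds after that evidence = (1/299) × 0.75 = 3/1196.
Target odds = 0.995/0.005 = 199.
Need 6ⁿ ≥ 199 ÷ (3/1196) = 238004/3.
6⁶ = 46656 falls short of 238004/3 but 6⁷ = 279936 reaches it, so n = 7.

7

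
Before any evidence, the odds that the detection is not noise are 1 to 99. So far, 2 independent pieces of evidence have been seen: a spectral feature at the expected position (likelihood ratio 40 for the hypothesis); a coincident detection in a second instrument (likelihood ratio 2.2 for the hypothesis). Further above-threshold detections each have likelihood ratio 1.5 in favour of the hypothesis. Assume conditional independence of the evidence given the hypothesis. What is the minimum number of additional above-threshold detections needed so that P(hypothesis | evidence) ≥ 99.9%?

18

Prior odds = 1/99.
Combined Bayes factor of the evidence already in hand = 40 × 2.2 = 88.
Odds after that evidence = (1/99) × 88 = 8/9.
Target odds = 0.999/0.001 = 999.
Need 1.5ⁿ ≥ 999 ÷ (8/9) = 1123.875.
1.5¹⁷ = 129140163/131072 falls short of 1123.875 but 1.5¹⁸ = 387420489/262144 reaches it, so n = 18.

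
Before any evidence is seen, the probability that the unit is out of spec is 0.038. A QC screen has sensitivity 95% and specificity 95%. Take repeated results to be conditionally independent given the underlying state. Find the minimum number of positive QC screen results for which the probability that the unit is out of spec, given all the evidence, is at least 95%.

3

Prior odds = 0.038/0.962 = 19/481.
False-positive rate = 1 − 0.95 = 0.05; likelihood ratio of a positive = 0.95/0.05 = 19.
Target posterior odds = 0.95/0.05 = 19.
Require 19ⁿ ≥ 19 ÷ (19/481) = 481.
19² = 361 falls short of 481 but 19³ = 6859 reaches it, so n = 3.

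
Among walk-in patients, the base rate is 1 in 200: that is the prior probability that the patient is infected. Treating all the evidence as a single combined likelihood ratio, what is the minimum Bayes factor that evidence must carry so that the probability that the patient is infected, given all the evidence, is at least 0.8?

796

Prior odds = 0.005/0.995 = 1/199.
Target odds = 0.8/0.2 = 4.
Required Bayes factor = 4 ÷ (1/199) = 796.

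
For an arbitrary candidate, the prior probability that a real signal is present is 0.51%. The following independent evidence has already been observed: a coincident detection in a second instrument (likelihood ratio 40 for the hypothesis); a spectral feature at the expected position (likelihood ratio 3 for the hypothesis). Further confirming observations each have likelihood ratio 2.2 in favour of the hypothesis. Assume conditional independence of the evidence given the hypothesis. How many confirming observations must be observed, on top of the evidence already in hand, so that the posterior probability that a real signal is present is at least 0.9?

Prior odds = 0.0051/0.9949 = 51/9949.
Combined Bayes factor of the evidence already in hand = 40 × 3 = 120.
Odds after that evidence = (51/9949) × 120 = 6120/9949.
Target odds = 0.9/0.1 = 9.
Need 2.2ⁿ ≥ 9 ÷ (6120/9949) = 9949/680.
2.2³ = 10.648 falls short of 9949/680 but 2.2⁴ = 23.4256 reaches it, so n = 4.

4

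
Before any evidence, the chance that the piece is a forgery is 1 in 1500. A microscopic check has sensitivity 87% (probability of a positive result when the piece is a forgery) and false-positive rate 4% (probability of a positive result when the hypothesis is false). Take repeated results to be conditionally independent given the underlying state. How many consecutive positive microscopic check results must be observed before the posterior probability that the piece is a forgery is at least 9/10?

Prior odds = (1/1500)/(1499/1500) = 1/1499.
Likelihood ratio of a positive result = 0.87/0.04 = 21.75.
Target odds: 0.9 ÷ 0.1 = 9.
Need (1/1499) × 21.75ⁿ ≥ 9, i.e. 21.75ⁿ ≥ 13491.
21.75³ = 658503/64 falls short of 13491 but 21.75⁴ = 57289761/256 reaches it, so n = 4.

4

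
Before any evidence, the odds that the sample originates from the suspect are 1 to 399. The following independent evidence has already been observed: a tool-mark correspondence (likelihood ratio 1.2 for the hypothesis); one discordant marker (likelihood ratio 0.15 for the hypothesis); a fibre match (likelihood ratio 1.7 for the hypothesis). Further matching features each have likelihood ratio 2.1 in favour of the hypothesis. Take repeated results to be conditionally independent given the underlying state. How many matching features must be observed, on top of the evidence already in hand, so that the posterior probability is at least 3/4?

Prior odds = 1/399.
Combined Bayes factor of the evidence already in hand = 1.2 × 0.15 × 1.7 = 0.306.
Odds after that evidence = (1/399) × 0.306 = 51/66500.
Target odds = 0.75/0.25 = 3.
Need 2.1ⁿ ≥ 3 ÷ (51/66500) = 66500/17.
2.1¹¹ ≈3502.78 falls short of 66500/17 but 2.1¹² ≈7355.83 reaches it, so n = 12.

12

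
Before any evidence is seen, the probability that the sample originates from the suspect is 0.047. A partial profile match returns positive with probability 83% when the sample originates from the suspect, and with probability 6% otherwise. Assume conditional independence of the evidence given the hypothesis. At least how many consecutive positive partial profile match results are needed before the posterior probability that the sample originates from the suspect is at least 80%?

Prior odds = 0.047/0.953 = 47/953.
Likelihood ratio of a positive result = 0.83/0.06 = 83/6.
Target odds: 0.8 ÷ 0.2 = 4.
Need (47/953) × (83/6)ⁿ ≥ 4, i.e. (83/6)ⁿ ≥ 3812/47.
(83/6)¹ = 83/6 falls short of 3812/47 but (83/6)² = 6889/36 reaches it, so n = 2.

2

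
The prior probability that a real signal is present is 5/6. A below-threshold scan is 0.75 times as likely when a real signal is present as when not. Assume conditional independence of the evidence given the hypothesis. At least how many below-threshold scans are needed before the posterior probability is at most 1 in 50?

20

Prior odds: (5/6) ÷ (1/6) = 5.
Likelihood ratio per below-threshold scan = 0.75.
Target posterior odds = 0.02/0.98 = 1/49.
Require 0.75ⁿ ≤ 1/49 ÷ 5 = 1/245.
0.75¹⁹ ≈0.00422828 is still above 1/245 but 0.75²⁰ ≈0.00317121 is at or below it, so n = 20.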